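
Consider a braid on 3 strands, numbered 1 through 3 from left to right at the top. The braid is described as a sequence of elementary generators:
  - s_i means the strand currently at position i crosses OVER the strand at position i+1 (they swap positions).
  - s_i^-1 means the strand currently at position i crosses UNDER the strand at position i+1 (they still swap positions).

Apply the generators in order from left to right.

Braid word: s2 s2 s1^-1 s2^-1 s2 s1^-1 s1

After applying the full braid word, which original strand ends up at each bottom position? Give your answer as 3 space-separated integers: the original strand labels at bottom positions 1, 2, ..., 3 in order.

Answer: 2 1 3

Derivation:
Gen 1 (s2): strand 2 crosses over strand 3. Perm now: [1 3 2]
Gen 2 (s2): strand 3 crosses over strand 2. Perm now: [1 2 3]
Gen 3 (s1^-1): strand 1 crosses under strand 2. Perm now: [2 1 3]
Gen 4 (s2^-1): strand 1 crosses under strand 3. Perm now: [2 3 1]
Gen 5 (s2): strand 3 crosses over strand 1. Perm now: [2 1 3]
Gen 6 (s1^-1): strand 2 crosses under strand 1. Perm now: [1 2 3]
Gen 7 (s1): strand 1 crosses over strand 2. Perm now: [2 1 3]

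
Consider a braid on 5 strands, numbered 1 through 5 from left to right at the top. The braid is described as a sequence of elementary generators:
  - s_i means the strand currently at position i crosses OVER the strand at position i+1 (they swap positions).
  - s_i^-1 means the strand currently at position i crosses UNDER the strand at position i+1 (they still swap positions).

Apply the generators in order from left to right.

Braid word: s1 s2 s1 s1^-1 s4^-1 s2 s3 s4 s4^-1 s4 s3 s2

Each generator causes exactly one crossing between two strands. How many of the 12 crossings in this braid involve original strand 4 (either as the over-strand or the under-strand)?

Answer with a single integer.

Answer: 6

Derivation:
Gen 1: crossing 1x2. Involves strand 4? no. Count so far: 0
Gen 2: crossing 1x3. Involves strand 4? no. Count so far: 0
Gen 3: crossing 2x3. Involves strand 4? no. Count so far: 0
Gen 4: crossing 3x2. Involves strand 4? no. Count so far: 0
Gen 5: crossing 4x5. Involves strand 4? yes. Count so far: 1
Gen 6: crossing 3x1. Involves strand 4? no. Count so far: 1
Gen 7: crossing 3x5. Involves strand 4? no. Count so far: 1
Gen 8: crossing 3x4. Involves strand 4? yes. Count so far: 2
Gen 9: crossing 4x3. Involves strand 4? yes. Count so far: 3
Gen 10: crossing 3x4. Involves strand 4? yes. Count so far: 4
Gen 11: crossing 5x4. Involves strand 4? yes. Count so far: 5
Gen 12: crossing 1x4. Involves strand 4? yes. Count so far: 6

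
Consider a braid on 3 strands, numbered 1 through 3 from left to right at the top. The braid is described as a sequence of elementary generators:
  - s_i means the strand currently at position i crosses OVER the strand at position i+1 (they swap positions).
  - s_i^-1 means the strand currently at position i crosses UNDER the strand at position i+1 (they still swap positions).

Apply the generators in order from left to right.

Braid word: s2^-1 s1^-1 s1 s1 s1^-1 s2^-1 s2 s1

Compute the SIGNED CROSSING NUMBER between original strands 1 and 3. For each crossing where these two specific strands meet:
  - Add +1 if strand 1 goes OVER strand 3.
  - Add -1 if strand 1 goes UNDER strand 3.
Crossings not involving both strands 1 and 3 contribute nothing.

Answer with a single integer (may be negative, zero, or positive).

Answer: 1

Derivation:
Gen 1: crossing 2x3. Both 1&3? no. Sum: 0
Gen 2: 1 under 3. Both 1&3? yes. Contrib: -1. Sum: -1
Gen 3: 3 over 1. Both 1&3? yes. Contrib: -1. Sum: -2
Gen 4: 1 over 3. Both 1&3? yes. Contrib: +1. Sum: -1
Gen 5: 3 under 1. Both 1&3? yes. Contrib: +1. Sum: 0
Gen 6: crossing 3x2. Both 1&3? no. Sum: 0
Gen 7: crossing 2x3. Both 1&3? no. Sum: 0
Gen 8: 1 over 3. Both 1&3? yes. Contrib: +1. Sum: 1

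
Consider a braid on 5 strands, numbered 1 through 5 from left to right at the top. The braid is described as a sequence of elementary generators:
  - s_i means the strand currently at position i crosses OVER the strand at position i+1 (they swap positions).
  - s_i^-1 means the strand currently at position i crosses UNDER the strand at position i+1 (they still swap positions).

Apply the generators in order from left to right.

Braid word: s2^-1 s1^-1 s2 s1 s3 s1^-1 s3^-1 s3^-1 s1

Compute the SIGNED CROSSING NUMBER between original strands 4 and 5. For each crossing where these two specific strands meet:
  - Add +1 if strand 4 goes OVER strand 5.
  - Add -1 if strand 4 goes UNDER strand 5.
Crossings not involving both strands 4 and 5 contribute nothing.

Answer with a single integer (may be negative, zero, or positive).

Answer: 0

Derivation:
Gen 1: crossing 2x3. Both 4&5? no. Sum: 0
Gen 2: crossing 1x3. Both 4&5? no. Sum: 0
Gen 3: crossing 1x2. Both 4&5? no. Sum: 0
Gen 4: crossing 3x2. Both 4&5? no. Sum: 0
Gen 5: crossing 1x4. Both 4&5? no. Sum: 0
Gen 6: crossing 2x3. Both 4&5? no. Sum: 0
Gen 7: crossing 4x1. Both 4&5? no. Sum: 0
Gen 8: crossing 1x4. Both 4&5? no. Sum: 0
Gen 9: crossing 3x2. Both 4&5? no. Sum: 0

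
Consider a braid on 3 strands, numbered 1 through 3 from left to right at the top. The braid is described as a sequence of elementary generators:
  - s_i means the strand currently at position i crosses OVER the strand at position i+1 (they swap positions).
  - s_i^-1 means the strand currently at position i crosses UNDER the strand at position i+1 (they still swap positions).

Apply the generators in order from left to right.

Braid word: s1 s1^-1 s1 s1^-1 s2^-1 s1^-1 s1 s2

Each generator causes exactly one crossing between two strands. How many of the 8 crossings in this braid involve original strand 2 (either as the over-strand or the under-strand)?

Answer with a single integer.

Gen 1: crossing 1x2. Involves strand 2? yes. Count so far: 1
Gen 2: crossing 2x1. Involves strand 2? yes. Count so far: 2
Gen 3: crossing 1x2. Involves strand 2? yes. Count so far: 3
Gen 4: crossing 2x1. Involves strand 2? yes. Count so far: 4
Gen 5: crossing 2x3. Involves strand 2? yes. Count so far: 5
Gen 6: crossing 1x3. Involves strand 2? no. Count so far: 5
Gen 7: crossing 3x1. Involves strand 2? no. Count so far: 5
Gen 8: crossing 3x2. Involves strand 2? yes. Count so far: 6

Answer: 6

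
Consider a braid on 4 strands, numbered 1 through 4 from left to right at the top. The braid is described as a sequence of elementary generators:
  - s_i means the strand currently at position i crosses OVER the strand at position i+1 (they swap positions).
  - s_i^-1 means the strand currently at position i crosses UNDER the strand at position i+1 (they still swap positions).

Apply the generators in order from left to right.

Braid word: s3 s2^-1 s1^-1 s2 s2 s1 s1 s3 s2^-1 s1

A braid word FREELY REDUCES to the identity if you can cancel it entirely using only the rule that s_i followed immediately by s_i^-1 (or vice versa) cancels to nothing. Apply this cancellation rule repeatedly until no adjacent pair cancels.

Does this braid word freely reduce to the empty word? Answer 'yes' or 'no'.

Gen 1 (s3): push. Stack: [s3]
Gen 2 (s2^-1): push. Stack: [s3 s2^-1]
Gen 3 (s1^-1): push. Stack: [s3 s2^-1 s1^-1]
Gen 4 (s2): push. Stack: [s3 s2^-1 s1^-1 s2]
Gen 5 (s2): push. Stack: [s3 s2^-1 s1^-1 s2 s2]
Gen 6 (s1): push. Stack: [s3 s2^-1 s1^-1 s2 s2 s1]
Gen 7 (s1): push. Stack: [s3 s2^-1 s1^-1 s2 s2 s1 s1]
Gen 8 (s3): push. Stack: [s3 s2^-1 s1^-1 s2 s2 s1 s1 s3]
Gen 9 (s2^-1): push. Stack: [s3 s2^-1 s1^-1 s2 s2 s1 s1 s3 s2^-1]
Gen 10 (s1): push. Stack: [s3 s2^-1 s1^-1 s2 s2 s1 s1 s3 s2^-1 s1]
Reduced word: s3 s2^-1 s1^-1 s2 s2 s1 s1 s3 s2^-1 s1

Answer: no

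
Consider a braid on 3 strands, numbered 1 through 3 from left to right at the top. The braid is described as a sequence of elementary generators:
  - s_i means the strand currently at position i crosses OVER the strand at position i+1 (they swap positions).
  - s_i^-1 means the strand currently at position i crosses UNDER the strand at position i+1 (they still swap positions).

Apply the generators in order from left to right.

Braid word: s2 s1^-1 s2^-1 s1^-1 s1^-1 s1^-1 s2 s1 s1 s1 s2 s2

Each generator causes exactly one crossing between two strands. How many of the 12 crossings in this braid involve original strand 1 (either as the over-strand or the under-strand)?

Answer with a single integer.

Answer: 6

Derivation:
Gen 1: crossing 2x3. Involves strand 1? no. Count so far: 0
Gen 2: crossing 1x3. Involves strand 1? yes. Count so far: 1
Gen 3: crossing 1x2. Involves strand 1? yes. Count so far: 2
Gen 4: crossing 3x2. Involves strand 1? no. Count so far: 2
Gen 5: crossing 2x3. Involves strand 1? no. Count so far: 2
Gen 6: crossing 3x2. Involves strand 1? no. Count so far: 2
Gen 7: crossing 3x1. Involves strand 1? yes. Count so far: 3
Gen 8: crossing 2x1. Involves strand 1? yes. Count so far: 4
Gen 9: crossing 1x2. Involves strand 1? yes. Count so far: 5
Gen 10: crossing 2x1. Involves strand 1? yes. Count so far: 6
Gen 11: crossing 2x3. Involves strand 1? no. Count so far: 6
Gen 12: crossing 3x2. Involves strand 1? no. Count so far: 6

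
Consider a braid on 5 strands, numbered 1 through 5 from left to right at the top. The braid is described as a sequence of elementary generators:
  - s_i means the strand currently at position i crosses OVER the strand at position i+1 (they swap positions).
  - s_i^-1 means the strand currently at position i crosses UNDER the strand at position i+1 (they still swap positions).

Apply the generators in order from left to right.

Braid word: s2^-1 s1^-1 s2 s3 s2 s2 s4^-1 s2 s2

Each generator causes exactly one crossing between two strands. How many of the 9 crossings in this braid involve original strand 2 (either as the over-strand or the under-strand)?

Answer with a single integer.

Gen 1: crossing 2x3. Involves strand 2? yes. Count so far: 1
Gen 2: crossing 1x3. Involves strand 2? no. Count so far: 1
Gen 3: crossing 1x2. Involves strand 2? yes. Count so far: 2
Gen 4: crossing 1x4. Involves strand 2? no. Count so far: 2
Gen 5: crossing 2x4. Involves strand 2? yes. Count so far: 3
Gen 6: crossing 4x2. Involves strand 2? yes. Count so far: 4
Gen 7: crossing 1x5. Involves strand 2? no. Count so far: 4
Gen 8: crossing 2x4. Involves strand 2? yes. Count so far: 5
Gen 9: crossing 4x2. Involves strand 2? yes. Count so far: 6

Answer: 6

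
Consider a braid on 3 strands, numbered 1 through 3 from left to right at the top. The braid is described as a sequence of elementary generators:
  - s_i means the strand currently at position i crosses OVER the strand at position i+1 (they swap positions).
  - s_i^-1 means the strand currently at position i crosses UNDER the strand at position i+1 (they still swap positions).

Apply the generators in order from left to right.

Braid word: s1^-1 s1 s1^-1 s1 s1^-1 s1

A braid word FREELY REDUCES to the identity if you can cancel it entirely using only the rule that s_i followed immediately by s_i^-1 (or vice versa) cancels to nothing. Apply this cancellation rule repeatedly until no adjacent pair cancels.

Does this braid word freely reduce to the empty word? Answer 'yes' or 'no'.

Gen 1 (s1^-1): push. Stack: [s1^-1]
Gen 2 (s1): cancels prior s1^-1. Stack: []
Gen 3 (s1^-1): push. Stack: [s1^-1]
Gen 4 (s1): cancels prior s1^-1. Stack: []
Gen 5 (s1^-1): push. Stack: [s1^-1]
Gen 6 (s1): cancels prior s1^-1. Stack: []
Reduced word: (empty)

Answer: yes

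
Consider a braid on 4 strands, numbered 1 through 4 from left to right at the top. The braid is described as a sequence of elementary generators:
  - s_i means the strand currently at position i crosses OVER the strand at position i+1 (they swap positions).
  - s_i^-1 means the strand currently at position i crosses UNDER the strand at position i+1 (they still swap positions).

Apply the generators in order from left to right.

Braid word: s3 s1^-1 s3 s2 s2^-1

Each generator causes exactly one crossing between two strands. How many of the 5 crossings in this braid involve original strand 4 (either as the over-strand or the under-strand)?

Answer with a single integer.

Gen 1: crossing 3x4. Involves strand 4? yes. Count so far: 1
Gen 2: crossing 1x2. Involves strand 4? no. Count so far: 1
Gen 3: crossing 4x3. Involves strand 4? yes. Count so far: 2
Gen 4: crossing 1x3. Involves strand 4? no. Count so far: 2
Gen 5: crossing 3x1. Involves strand 4? no. Count so far: 2

Answer: 2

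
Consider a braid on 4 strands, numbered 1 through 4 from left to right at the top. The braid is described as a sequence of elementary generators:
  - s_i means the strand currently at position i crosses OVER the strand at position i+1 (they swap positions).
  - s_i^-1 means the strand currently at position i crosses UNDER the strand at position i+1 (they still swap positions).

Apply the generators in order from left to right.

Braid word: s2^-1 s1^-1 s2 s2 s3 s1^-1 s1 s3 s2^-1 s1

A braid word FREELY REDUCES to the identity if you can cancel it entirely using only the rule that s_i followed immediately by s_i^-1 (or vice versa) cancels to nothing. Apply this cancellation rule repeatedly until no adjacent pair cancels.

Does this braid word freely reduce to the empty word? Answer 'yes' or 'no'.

Answer: no

Derivation:
Gen 1 (s2^-1): push. Stack: [s2^-1]
Gen 2 (s1^-1): push. Stack: [s2^-1 s1^-1]
Gen 3 (s2): push. Stack: [s2^-1 s1^-1 s2]
Gen 4 (s2): push. Stack: [s2^-1 s1^-1 s2 s2]
Gen 5 (s3): push. Stack: [s2^-1 s1^-1 s2 s2 s3]
Gen 6 (s1^-1): push. Stack: [s2^-1 s1^-1 s2 s2 s3 s1^-1]
Gen 7 (s1): cancels prior s1^-1. Stack: [s2^-1 s1^-1 s2 s2 s3]
Gen 8 (s3): push. Stack: [s2^-1 s1^-1 s2 s2 s3 s3]
Gen 9 (s2^-1): push. Stack: [s2^-1 s1^-1 s2 s2 s3 s3 s2^-1]
Gen 10 (s1): push. Stack: [s2^-1 s1^-1 s2 s2 s3 s3 s2^-1 s1]
Reduced word: s2^-1 s1^-1 s2 s2 s3 s3 s2^-1 s1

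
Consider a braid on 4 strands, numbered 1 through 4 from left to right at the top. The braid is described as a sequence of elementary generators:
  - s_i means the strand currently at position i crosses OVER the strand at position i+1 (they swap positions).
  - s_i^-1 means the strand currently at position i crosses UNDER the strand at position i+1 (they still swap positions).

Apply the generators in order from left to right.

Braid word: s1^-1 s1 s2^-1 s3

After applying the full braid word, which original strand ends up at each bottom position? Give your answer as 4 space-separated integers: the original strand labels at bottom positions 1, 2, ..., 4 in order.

Gen 1 (s1^-1): strand 1 crosses under strand 2. Perm now: [2 1 3 4]
Gen 2 (s1): strand 2 crosses over strand 1. Perm now: [1 2 3 4]
Gen 3 (s2^-1): strand 2 crosses under strand 3. Perm now: [1 3 2 4]
Gen 4 (s3): strand 2 crosses over strand 4. Perm now: [1 3 4 2]

Answer: 1 3 4 2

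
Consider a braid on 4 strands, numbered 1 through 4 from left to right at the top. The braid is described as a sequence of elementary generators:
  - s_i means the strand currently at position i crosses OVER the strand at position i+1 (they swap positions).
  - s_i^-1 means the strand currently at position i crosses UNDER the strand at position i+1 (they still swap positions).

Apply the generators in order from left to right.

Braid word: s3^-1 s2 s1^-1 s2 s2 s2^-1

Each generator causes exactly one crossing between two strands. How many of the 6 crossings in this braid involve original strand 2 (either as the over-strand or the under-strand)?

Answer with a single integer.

Answer: 4

Derivation:
Gen 1: crossing 3x4. Involves strand 2? no. Count so far: 0
Gen 2: crossing 2x4. Involves strand 2? yes. Count so far: 1
Gen 3: crossing 1x4. Involves strand 2? no. Count so far: 1
Gen 4: crossing 1x2. Involves strand 2? yes. Count so far: 2
Gen 5: crossing 2x1. Involves strand 2? yes. Count so far: 3
Gen 6: crossing 1x2. Involves strand 2? yes. Count so far: 4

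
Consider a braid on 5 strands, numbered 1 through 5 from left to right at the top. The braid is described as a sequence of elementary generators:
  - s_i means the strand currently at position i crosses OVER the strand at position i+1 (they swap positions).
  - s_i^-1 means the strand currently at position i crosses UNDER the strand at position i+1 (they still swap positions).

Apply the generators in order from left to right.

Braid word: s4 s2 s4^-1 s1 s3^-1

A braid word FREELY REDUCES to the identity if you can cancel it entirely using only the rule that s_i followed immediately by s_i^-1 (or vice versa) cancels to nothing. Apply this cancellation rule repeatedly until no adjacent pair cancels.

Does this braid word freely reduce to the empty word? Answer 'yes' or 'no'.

Gen 1 (s4): push. Stack: [s4]
Gen 2 (s2): push. Stack: [s4 s2]
Gen 3 (s4^-1): push. Stack: [s4 s2 s4^-1]
Gen 4 (s1): push. Stack: [s4 s2 s4^-1 s1]
Gen 5 (s3^-1): push. Stack: [s4 s2 s4^-1 s1 s3^-1]
Reduced word: s4 s2 s4^-1 s1 s3^-1

Answer: no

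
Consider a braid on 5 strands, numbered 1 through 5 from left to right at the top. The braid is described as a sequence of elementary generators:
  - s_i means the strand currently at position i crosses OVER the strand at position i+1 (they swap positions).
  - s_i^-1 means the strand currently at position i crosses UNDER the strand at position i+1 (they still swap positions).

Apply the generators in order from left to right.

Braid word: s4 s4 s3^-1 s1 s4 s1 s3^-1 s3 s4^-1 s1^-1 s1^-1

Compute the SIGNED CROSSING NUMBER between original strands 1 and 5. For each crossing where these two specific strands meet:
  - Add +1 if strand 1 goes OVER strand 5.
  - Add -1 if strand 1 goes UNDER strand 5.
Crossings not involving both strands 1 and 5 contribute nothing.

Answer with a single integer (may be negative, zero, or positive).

Gen 1: crossing 4x5. Both 1&5? no. Sum: 0
Gen 2: crossing 5x4. Both 1&5? no. Sum: 0
Gen 3: crossing 3x4. Both 1&5? no. Sum: 0
Gen 4: crossing 1x2. Both 1&5? no. Sum: 0
Gen 5: crossing 3x5. Both 1&5? no. Sum: 0
Gen 6: crossing 2x1. Both 1&5? no. Sum: 0
Gen 7: crossing 4x5. Both 1&5? no. Sum: 0
Gen 8: crossing 5x4. Both 1&5? no. Sum: 0
Gen 9: crossing 5x3. Both 1&5? no. Sum: 0
Gen 10: crossing 1x2. Both 1&5? no. Sum: 0
Gen 11: crossing 2x1. Both 1&5? no. Sum: 0

Answer: 0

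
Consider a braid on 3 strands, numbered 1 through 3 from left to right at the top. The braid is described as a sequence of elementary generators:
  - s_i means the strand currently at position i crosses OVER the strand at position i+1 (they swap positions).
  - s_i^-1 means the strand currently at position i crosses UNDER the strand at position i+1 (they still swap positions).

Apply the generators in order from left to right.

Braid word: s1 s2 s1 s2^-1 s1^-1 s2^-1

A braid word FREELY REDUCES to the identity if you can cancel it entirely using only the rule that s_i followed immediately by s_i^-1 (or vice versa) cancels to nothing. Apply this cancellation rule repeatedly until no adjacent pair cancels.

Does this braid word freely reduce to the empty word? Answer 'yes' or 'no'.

Answer: no

Derivation:
Gen 1 (s1): push. Stack: [s1]
Gen 2 (s2): push. Stack: [s1 s2]
Gen 3 (s1): push. Stack: [s1 s2 s1]
Gen 4 (s2^-1): push. Stack: [s1 s2 s1 s2^-1]
Gen 5 (s1^-1): push. Stack: [s1 s2 s1 s2^-1 s1^-1]
Gen 6 (s2^-1): push. Stack: [s1 s2 s1 s2^-1 s1^-1 s2^-1]
Reduced word: s1 s2 s1 s2^-1 s1^-1 s2^-1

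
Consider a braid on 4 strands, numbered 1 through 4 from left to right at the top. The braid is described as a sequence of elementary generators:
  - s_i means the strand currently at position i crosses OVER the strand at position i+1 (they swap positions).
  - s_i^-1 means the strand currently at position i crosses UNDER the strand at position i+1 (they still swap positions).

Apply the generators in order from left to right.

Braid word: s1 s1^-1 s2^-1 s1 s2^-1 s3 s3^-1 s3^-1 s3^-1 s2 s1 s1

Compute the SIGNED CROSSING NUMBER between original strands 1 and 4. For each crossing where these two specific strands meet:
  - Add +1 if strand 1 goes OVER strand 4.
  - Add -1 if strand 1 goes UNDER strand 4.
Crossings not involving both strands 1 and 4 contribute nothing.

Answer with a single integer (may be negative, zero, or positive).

Gen 1: crossing 1x2. Both 1&4? no. Sum: 0
Gen 2: crossing 2x1. Both 1&4? no. Sum: 0
Gen 3: crossing 2x3. Both 1&4? no. Sum: 0
Gen 4: crossing 1x3. Both 1&4? no. Sum: 0
Gen 5: crossing 1x2. Both 1&4? no. Sum: 0
Gen 6: 1 over 4. Both 1&4? yes. Contrib: +1. Sum: 1
Gen 7: 4 under 1. Both 1&4? yes. Contrib: +1. Sum: 2
Gen 8: 1 under 4. Both 1&4? yes. Contrib: -1. Sum: 1
Gen 9: 4 under 1. Both 1&4? yes. Contrib: +1. Sum: 2
Gen 10: crossing 2x1. Both 1&4? no. Sum: 2
Gen 11: crossing 3x1. Both 1&4? no. Sum: 2
Gen 12: crossing 1x3. Both 1&4? no. Sum: 2

Answer: 2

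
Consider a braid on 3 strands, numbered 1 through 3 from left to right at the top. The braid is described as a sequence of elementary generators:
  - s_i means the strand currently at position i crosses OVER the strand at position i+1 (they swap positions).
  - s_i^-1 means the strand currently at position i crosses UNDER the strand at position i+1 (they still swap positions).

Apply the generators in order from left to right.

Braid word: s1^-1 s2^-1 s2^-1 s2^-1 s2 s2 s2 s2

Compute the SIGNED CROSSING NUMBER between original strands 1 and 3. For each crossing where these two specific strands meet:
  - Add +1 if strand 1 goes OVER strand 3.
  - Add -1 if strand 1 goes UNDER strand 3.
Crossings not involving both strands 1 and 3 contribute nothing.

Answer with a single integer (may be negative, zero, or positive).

Gen 1: crossing 1x2. Both 1&3? no. Sum: 0
Gen 2: 1 under 3. Both 1&3? yes. Contrib: -1. Sum: -1
Gen 3: 3 under 1. Both 1&3? yes. Contrib: +1. Sum: 0
Gen 4: 1 under 3. Both 1&3? yes. Contrib: -1. Sum: -1
Gen 5: 3 over 1. Both 1&3? yes. Contrib: -1. Sum: -2
Gen 6: 1 over 3. Both 1&3? yes. Contrib: +1. Sum: -1
Gen 7: 3 over 1. Both 1&3? yes. Contrib: -1. Sum: -2
Gen 8: 1 over 3. Both 1&3? yes. Contrib: +1. Sum: -1

Answer: -1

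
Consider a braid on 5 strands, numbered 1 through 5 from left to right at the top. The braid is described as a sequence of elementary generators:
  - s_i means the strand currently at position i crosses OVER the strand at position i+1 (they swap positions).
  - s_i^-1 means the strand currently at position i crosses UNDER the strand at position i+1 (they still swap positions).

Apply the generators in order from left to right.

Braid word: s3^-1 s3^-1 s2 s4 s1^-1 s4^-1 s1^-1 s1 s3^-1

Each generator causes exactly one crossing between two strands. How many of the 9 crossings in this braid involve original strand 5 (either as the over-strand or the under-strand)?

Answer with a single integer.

Answer: 2

Derivation:
Gen 1: crossing 3x4. Involves strand 5? no. Count so far: 0
Gen 2: crossing 4x3. Involves strand 5? no. Count so far: 0
Gen 3: crossing 2x3. Involves strand 5? no. Count so far: 0
Gen 4: crossing 4x5. Involves strand 5? yes. Count so far: 1
Gen 5: crossing 1x3. Involves strand 5? no. Count so far: 1
Gen 6: crossing 5x4. Involves strand 5? yes. Count so far: 2
Gen 7: crossing 3x1. Involves strand 5? no. Count so far: 2
Gen 8: crossing 1x3. Involves strand 5? no. Count so far: 2
Gen 9: crossing 2x4. Involves strand 5? no. Count so far: 2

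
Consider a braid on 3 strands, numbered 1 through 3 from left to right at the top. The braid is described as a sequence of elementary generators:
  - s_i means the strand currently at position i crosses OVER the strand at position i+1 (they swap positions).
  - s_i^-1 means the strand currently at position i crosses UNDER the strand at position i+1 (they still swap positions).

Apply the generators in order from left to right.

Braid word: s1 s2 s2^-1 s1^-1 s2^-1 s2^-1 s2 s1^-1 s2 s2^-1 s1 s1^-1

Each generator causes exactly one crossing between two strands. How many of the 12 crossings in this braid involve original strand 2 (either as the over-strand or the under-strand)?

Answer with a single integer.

Gen 1: crossing 1x2. Involves strand 2? yes. Count so far: 1
Gen 2: crossing 1x3. Involves strand 2? no. Count so far: 1
Gen 3: crossing 3x1. Involves strand 2? no. Count so far: 1
Gen 4: crossing 2x1. Involves strand 2? yes. Count so far: 2
Gen 5: crossing 2x3. Involves strand 2? yes. Count so far: 3
Gen 6: crossing 3x2. Involves strand 2? yes. Count so far: 4
Gen 7: crossing 2x3. Involves strand 2? yes. Count so far: 5
Gen 8: crossing 1x3. Involves strand 2? no. Count so far: 5
Gen 9: crossing 1x2. Involves strand 2? yes. Count so far: 6
Gen 10: crossing 2x1. Involves strand 2? yes. Count so far: 7
Gen 11: crossing 3x1. Involves strand 2? no. Count so far: 7
Gen 12: crossing 1x3. Involves strand 2? no. Count so far: 7

Answer: 7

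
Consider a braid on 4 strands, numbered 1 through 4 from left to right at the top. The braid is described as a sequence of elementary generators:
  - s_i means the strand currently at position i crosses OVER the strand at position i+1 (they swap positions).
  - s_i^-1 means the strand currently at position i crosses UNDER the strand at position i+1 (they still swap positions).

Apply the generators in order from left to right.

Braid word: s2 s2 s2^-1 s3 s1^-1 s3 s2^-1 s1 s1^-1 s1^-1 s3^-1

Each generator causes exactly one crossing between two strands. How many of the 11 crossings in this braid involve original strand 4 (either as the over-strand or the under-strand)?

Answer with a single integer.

Gen 1: crossing 2x3. Involves strand 4? no. Count so far: 0
Gen 2: crossing 3x2. Involves strand 4? no. Count so far: 0
Gen 3: crossing 2x3. Involves strand 4? no. Count so far: 0
Gen 4: crossing 2x4. Involves strand 4? yes. Count so far: 1
Gen 5: crossing 1x3. Involves strand 4? no. Count so far: 1
Gen 6: crossing 4x2. Involves strand 4? yes. Count so far: 2
Gen 7: crossing 1x2. Involves strand 4? no. Count so far: 2
Gen 8: crossing 3x2. Involves strand 4? no. Count so far: 2
Gen 9: crossing 2x3. Involves strand 4? no. Count so far: 2
Gen 10: crossing 3x2. Involves strand 4? no. Count so far: 2
Gen 11: crossing 1x4. Involves strand 4? yes. Count so far: 3

Answer: 3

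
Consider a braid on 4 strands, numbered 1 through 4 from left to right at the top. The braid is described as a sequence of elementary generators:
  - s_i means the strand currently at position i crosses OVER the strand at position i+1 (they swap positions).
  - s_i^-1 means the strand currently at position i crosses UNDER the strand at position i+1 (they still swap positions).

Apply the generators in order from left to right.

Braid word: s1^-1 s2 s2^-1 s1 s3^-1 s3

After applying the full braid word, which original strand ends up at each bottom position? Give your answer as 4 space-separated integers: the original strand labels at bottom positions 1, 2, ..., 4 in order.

Gen 1 (s1^-1): strand 1 crosses under strand 2. Perm now: [2 1 3 4]
Gen 2 (s2): strand 1 crosses over strand 3. Perm now: [2 3 1 4]
Gen 3 (s2^-1): strand 3 crosses under strand 1. Perm now: [2 1 3 4]
Gen 4 (s1): strand 2 crosses over strand 1. Perm now: [1 2 3 4]
Gen 5 (s3^-1): strand 3 crosses under strand 4. Perm now: [1 2 4 3]
Gen 6 (s3): strand 4 crosses over strand 3. Perm now: [1 2 3 4]

Answer: 1 2 3 4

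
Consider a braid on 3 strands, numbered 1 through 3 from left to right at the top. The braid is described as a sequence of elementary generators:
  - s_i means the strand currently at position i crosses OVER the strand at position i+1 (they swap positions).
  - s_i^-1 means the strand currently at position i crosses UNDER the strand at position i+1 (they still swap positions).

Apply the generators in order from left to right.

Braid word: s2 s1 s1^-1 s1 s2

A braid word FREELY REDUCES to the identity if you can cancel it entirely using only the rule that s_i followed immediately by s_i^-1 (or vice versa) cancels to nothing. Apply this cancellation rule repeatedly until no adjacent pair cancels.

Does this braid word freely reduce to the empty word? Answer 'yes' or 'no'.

Gen 1 (s2): push. Stack: [s2]
Gen 2 (s1): push. Stack: [s2 s1]
Gen 3 (s1^-1): cancels prior s1. Stack: [s2]
Gen 4 (s1): push. Stack: [s2 s1]
Gen 5 (s2): push. Stack: [s2 s1 s2]
Reduced word: s2 s1 s2

Answer: no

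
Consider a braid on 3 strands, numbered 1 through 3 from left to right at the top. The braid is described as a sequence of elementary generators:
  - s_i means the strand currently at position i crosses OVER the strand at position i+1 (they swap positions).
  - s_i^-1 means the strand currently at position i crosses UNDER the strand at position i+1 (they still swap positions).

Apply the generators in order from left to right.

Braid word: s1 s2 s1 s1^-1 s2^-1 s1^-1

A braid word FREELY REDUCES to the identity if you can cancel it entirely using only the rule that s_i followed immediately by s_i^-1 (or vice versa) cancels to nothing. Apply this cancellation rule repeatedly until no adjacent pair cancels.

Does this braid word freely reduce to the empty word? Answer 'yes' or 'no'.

Gen 1 (s1): push. Stack: [s1]
Gen 2 (s2): push. Stack: [s1 s2]
Gen 3 (s1): push. Stack: [s1 s2 s1]
Gen 4 (s1^-1): cancels prior s1. Stack: [s1 s2]
Gen 5 (s2^-1): cancels prior s2. Stack: [s1]
Gen 6 (s1^-1): cancels prior s1. Stack: []
Reduced word: (empty)

Answer: yes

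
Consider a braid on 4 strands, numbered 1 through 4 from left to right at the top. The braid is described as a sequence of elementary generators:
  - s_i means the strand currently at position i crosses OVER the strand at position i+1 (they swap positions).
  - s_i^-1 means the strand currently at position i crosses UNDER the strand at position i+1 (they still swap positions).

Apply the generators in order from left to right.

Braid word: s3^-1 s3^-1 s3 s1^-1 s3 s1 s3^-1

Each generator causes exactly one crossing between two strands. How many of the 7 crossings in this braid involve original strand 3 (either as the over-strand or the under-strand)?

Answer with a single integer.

Answer: 5

Derivation:
Gen 1: crossing 3x4. Involves strand 3? yes. Count so far: 1
Gen 2: crossing 4x3. Involves strand 3? yes. Count so far: 2
Gen 3: crossing 3x4. Involves strand 3? yes. Count so far: 3
Gen 4: crossing 1x2. Involves strand 3? no. Count so far: 3
Gen 5: crossing 4x3. Involves strand 3? yes. Count so far: 4
Gen 6: crossing 2x1. Involves strand 3? no. Count so far: 4
Gen 7: crossing 3x4. Involves strand 3? yes. Count so far: 5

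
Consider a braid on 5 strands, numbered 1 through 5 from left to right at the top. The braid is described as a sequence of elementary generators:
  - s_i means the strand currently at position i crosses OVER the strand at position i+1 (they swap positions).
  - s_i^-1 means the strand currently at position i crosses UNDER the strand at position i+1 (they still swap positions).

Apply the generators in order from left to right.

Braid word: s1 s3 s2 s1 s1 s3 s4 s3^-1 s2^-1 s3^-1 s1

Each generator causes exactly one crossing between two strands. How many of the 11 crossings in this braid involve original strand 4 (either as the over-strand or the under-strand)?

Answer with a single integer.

Gen 1: crossing 1x2. Involves strand 4? no. Count so far: 0
Gen 2: crossing 3x4. Involves strand 4? yes. Count so far: 1
Gen 3: crossing 1x4. Involves strand 4? yes. Count so far: 2
Gen 4: crossing 2x4. Involves strand 4? yes. Count so far: 3
Gen 5: crossing 4x2. Involves strand 4? yes. Count so far: 4
Gen 6: crossing 1x3. Involves strand 4? no. Count so far: 4
Gen 7: crossing 1x5. Involves strand 4? no. Count so far: 4
Gen 8: crossing 3x5. Involves strand 4? no. Count so far: 4
Gen 9: crossing 4x5. Involves strand 4? yes. Count so far: 5
Gen 10: crossing 4x3. Involves strand 4? yes. Count so far: 6
Gen 11: crossing 2x5. Involves strand 4? no. Count so far: 6

Answer: 6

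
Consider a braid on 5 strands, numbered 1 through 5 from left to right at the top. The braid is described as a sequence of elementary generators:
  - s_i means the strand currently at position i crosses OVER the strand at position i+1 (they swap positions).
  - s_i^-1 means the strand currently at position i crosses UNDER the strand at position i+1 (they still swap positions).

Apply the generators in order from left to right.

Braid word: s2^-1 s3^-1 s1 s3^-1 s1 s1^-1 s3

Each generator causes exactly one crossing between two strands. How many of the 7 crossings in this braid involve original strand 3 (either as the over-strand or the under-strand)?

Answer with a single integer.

Answer: 4

Derivation:
Gen 1: crossing 2x3. Involves strand 3? yes. Count so far: 1
Gen 2: crossing 2x4. Involves strand 3? no. Count so far: 1
Gen 3: crossing 1x3. Involves strand 3? yes. Count so far: 2
Gen 4: crossing 4x2. Involves strand 3? no. Count so far: 2
Gen 5: crossing 3x1. Involves strand 3? yes. Count so far: 3
Gen 6: crossing 1x3. Involves strand 3? yes. Count so far: 4
Gen 7: crossing 2x4. Involves strand 3? no. Count so far: 4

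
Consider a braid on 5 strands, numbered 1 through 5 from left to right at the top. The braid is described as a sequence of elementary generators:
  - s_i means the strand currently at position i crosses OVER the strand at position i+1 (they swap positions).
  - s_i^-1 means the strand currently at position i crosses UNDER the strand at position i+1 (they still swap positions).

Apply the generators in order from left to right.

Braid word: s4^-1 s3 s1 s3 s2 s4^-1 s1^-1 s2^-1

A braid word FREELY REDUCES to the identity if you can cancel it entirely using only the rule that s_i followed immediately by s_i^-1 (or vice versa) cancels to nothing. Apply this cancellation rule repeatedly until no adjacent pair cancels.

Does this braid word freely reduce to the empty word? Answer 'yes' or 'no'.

Gen 1 (s4^-1): push. Stack: [s4^-1]
Gen 2 (s3): push. Stack: [s4^-1 s3]
Gen 3 (s1): push. Stack: [s4^-1 s3 s1]
Gen 4 (s3): push. Stack: [s4^-1 s3 s1 s3]
Gen 5 (s2): push. Stack: [s4^-1 s3 s1 s3 s2]
Gen 6 (s4^-1): push. Stack: [s4^-1 s3 s1 s3 s2 s4^-1]
Gen 7 (s1^-1): push. Stack: [s4^-1 s3 s1 s3 s2 s4^-1 s1^-1]
Gen 8 (s2^-1): push. Stack: [s4^-1 s3 s1 s3 s2 s4^-1 s1^-1 s2^-1]
Reduced word: s4^-1 s3 s1 s3 s2 s4^-1 s1^-1 s2^-1

Answer: no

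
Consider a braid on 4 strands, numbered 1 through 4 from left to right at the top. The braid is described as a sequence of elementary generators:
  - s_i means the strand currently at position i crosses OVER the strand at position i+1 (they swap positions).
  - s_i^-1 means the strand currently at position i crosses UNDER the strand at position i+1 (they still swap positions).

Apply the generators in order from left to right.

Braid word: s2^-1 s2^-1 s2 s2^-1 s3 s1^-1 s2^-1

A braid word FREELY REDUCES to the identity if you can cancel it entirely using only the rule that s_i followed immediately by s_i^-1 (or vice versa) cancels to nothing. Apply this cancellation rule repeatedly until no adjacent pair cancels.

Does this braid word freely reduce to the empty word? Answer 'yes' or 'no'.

Answer: no

Derivation:
Gen 1 (s2^-1): push. Stack: [s2^-1]
Gen 2 (s2^-1): push. Stack: [s2^-1 s2^-1]
Gen 3 (s2): cancels prior s2^-1. Stack: [s2^-1]
Gen 4 (s2^-1): push. Stack: [s2^-1 s2^-1]
Gen 5 (s3): push. Stack: [s2^-1 s2^-1 s3]
Gen 6 (s1^-1): push. Stack: [s2^-1 s2^-1 s3 s1^-1]
Gen 7 (s2^-1): push. Stack: [s2^-1 s2^-1 s3 s1^-1 s2^-1]
Reduced word: s2^-1 s2^-1 s3 s1^-1 s2^-1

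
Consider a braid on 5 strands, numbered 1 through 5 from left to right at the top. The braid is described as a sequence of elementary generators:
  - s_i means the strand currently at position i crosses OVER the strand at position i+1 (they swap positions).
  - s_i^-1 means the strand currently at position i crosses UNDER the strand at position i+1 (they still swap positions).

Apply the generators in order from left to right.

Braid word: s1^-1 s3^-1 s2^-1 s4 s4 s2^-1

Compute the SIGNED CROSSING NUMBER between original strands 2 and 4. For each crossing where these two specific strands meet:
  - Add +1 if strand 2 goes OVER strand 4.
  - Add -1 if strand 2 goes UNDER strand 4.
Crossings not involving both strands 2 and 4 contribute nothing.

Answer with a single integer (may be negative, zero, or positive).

Gen 1: crossing 1x2. Both 2&4? no. Sum: 0
Gen 2: crossing 3x4. Both 2&4? no. Sum: 0
Gen 3: crossing 1x4. Both 2&4? no. Sum: 0
Gen 4: crossing 3x5. Both 2&4? no. Sum: 0
Gen 5: crossing 5x3. Both 2&4? no. Sum: 0
Gen 6: crossing 4x1. Both 2&4? no. Sum: 0

Answer: 0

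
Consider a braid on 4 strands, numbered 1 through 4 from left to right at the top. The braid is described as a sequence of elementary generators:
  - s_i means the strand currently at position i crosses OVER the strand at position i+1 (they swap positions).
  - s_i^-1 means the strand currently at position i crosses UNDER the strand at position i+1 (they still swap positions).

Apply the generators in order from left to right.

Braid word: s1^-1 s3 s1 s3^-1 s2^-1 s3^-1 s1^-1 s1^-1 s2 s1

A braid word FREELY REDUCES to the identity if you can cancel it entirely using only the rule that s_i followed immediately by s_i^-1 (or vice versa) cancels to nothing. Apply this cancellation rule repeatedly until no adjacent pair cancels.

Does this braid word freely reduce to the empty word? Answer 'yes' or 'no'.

Answer: no

Derivation:
Gen 1 (s1^-1): push. Stack: [s1^-1]
Gen 2 (s3): push. Stack: [s1^-1 s3]
Gen 3 (s1): push. Stack: [s1^-1 s3 s1]
Gen 4 (s3^-1): push. Stack: [s1^-1 s3 s1 s3^-1]
Gen 5 (s2^-1): push. Stack: [s1^-1 s3 s1 s3^-1 s2^-1]
Gen 6 (s3^-1): push. Stack: [s1^-1 s3 s1 s3^-1 s2^-1 s3^-1]
Gen 7 (s1^-1): push. Stack: [s1^-1 s3 s1 s3^-1 s2^-1 s3^-1 s1^-1]
Gen 8 (s1^-1): push. Stack: [s1^-1 s3 s1 s3^-1 s2^-1 s3^-1 s1^-1 s1^-1]
Gen 9 (s2): push. Stack: [s1^-1 s3 s1 s3^-1 s2^-1 s3^-1 s1^-1 s1^-1 s2]
Gen 10 (s1): push. Stack: [s1^-1 s3 s1 s3^-1 s2^-1 s3^-1 s1^-1 s1^-1 s2 s1]
Reduced word: s1^-1 s3 s1 s3^-1 s2^-1 s3^-1 s1^-1 s1^-1 s2 s1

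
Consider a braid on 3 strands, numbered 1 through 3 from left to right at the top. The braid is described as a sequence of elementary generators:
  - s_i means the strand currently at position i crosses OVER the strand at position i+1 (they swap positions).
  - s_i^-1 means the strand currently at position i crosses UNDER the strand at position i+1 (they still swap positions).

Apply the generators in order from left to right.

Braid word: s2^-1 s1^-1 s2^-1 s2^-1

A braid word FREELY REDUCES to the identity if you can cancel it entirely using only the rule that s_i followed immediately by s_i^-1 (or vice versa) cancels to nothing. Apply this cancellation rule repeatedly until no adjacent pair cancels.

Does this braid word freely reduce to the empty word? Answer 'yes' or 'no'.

Answer: no

Derivation:
Gen 1 (s2^-1): push. Stack: [s2^-1]
Gen 2 (s1^-1): push. Stack: [s2^-1 s1^-1]
Gen 3 (s2^-1): push. Stack: [s2^-1 s1^-1 s2^-1]
Gen 4 (s2^-1): push. Stack: [s2^-1 s1^-1 s2^-1 s2^-1]
Reduced word: s2^-1 s1^-1 s2^-1 s2^-1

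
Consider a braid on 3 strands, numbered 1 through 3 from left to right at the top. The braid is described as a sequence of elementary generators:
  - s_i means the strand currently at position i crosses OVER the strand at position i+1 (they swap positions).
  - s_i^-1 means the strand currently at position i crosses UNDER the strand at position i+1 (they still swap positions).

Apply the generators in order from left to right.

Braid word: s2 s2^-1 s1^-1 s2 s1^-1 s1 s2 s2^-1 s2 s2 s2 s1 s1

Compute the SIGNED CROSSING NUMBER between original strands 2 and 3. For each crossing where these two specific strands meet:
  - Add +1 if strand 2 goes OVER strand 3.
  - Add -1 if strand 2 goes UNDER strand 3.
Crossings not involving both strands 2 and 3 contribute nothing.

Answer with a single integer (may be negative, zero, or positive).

Gen 1: 2 over 3. Both 2&3? yes. Contrib: +1. Sum: 1
Gen 2: 3 under 2. Both 2&3? yes. Contrib: +1. Sum: 2
Gen 3: crossing 1x2. Both 2&3? no. Sum: 2
Gen 4: crossing 1x3. Both 2&3? no. Sum: 2
Gen 5: 2 under 3. Both 2&3? yes. Contrib: -1. Sum: 1
Gen 6: 3 over 2. Both 2&3? yes. Contrib: -1. Sum: 0
Gen 7: crossing 3x1. Both 2&3? no. Sum: 0
Gen 8: crossing 1x3. Both 2&3? no. Sum: 0
Gen 9: crossing 3x1. Both 2&3? no. Sum: 0
Gen 10: crossing 1x3. Both 2&3? no. Sum: 0
Gen 11: crossing 3x1. Both 2&3? no. Sum: 0
Gen 12: crossing 2x1. Both 2&3? no. Sum: 0
Gen 13: crossing 1x2. Both 2&3? no. Sum: 0

Answer: 0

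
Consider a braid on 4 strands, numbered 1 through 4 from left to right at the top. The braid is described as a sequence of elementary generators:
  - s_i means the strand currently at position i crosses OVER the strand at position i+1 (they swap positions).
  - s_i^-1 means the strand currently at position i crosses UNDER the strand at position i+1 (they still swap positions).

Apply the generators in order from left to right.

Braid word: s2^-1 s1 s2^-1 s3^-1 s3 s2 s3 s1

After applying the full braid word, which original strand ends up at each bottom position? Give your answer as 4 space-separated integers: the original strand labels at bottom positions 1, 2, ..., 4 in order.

Answer: 1 3 4 2

Derivation:
Gen 1 (s2^-1): strand 2 crosses under strand 3. Perm now: [1 3 2 4]
Gen 2 (s1): strand 1 crosses over strand 3. Perm now: [3 1 2 4]
Gen 3 (s2^-1): strand 1 crosses under strand 2. Perm now: [3 2 1 4]
Gen 4 (s3^-1): strand 1 crosses under strand 4. Perm now: [3 2 4 1]
Gen 5 (s3): strand 4 crosses over strand 1. Perm now: [3 2 1 4]
Gen 6 (s2): strand 2 crosses over strand 1. Perm now: [3 1 2 4]
Gen 7 (s3): strand 2 crosses over strand 4. Perm now: [3 1 4 2]
Gen 8 (s1): strand 3 crosses over strand 1. Perm now: [1 3 4 2]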